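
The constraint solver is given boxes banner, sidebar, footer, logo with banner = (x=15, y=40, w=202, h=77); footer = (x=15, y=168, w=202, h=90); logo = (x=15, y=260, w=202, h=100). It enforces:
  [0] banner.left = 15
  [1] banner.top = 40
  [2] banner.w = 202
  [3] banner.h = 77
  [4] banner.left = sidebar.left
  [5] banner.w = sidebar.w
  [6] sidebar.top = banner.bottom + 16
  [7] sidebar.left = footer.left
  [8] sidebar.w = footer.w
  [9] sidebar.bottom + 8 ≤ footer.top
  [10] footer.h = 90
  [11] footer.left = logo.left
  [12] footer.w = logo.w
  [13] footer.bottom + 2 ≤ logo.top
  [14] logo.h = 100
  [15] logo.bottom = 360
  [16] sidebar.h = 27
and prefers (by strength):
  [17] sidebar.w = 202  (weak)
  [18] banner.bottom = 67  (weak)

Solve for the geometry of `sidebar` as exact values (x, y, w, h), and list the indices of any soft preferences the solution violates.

sidebar = (x=15, y=133, w=202, h=27)
violated soft preferences: 18

1. sidebar.x = 15  [banner.left = sidebar.left]
2. sidebar.w = 202  [banner.w = sidebar.w]
3. sidebar.y = 133  [sidebar.top = banner.bottom + 16]
4. sidebar.h = 27  [sidebar.h = 27]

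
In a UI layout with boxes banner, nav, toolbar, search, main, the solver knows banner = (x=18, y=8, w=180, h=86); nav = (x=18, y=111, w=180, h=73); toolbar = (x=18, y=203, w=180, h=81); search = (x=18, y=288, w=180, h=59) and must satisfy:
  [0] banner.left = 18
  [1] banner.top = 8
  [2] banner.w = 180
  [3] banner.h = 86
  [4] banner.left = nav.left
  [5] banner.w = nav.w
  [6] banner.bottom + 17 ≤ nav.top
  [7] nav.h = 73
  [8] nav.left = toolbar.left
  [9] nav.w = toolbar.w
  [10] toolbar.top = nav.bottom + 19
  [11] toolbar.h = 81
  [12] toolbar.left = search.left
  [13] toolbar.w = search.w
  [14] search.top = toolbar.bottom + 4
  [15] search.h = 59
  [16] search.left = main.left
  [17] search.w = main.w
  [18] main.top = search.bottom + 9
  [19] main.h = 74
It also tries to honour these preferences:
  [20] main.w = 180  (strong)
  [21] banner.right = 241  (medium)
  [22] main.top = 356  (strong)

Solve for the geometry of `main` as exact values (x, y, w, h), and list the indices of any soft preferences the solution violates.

main = (x=18, y=356, w=180, h=74)
violated soft preferences: 21

1. main.x = 18  [search.left = main.left]
2. main.w = 180  [search.w = main.w]
3. main.y = 356  [main.top = search.bottom + 9]
4. main.h = 74  [main.h = 74]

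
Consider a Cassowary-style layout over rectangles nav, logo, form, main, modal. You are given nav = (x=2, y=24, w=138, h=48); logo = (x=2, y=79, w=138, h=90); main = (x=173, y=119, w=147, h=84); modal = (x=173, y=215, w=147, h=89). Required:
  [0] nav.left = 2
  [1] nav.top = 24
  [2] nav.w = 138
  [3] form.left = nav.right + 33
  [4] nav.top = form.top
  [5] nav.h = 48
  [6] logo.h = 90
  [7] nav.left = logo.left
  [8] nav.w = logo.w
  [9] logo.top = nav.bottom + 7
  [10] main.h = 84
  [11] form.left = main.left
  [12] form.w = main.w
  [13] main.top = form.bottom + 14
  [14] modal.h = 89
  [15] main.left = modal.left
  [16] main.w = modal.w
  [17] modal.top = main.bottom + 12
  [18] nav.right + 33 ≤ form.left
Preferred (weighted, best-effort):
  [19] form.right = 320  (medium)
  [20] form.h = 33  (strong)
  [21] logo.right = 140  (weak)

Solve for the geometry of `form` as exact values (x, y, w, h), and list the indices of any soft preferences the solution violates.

1. form.x = 173  [form.left = nav.right + 33]
2. form.y = 24  [nav.top = form.top]
3. form.w = 147  [form.w = main.w]
4. form.h = 81  [main.top = form.bottom + 14]

form = (x=173, y=24, w=147, h=81)
violated soft preferences: 20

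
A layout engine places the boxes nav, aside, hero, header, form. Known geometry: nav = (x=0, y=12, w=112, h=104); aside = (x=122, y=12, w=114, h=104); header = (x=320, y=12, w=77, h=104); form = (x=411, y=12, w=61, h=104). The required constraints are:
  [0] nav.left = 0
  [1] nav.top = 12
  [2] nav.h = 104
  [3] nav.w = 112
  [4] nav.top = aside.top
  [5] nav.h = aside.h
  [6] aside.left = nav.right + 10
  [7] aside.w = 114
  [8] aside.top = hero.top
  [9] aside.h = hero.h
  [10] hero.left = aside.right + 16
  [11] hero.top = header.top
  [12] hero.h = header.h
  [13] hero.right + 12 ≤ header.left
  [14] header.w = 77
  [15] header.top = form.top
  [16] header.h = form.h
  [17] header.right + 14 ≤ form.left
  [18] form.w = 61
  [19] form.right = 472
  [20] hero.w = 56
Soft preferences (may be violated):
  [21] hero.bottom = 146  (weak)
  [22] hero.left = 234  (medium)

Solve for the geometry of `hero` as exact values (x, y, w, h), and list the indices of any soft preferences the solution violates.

1. hero.y = 12  [aside.top = hero.top]
2. hero.h = 104  [aside.h = hero.h]
3. hero.x = 252  [hero.left = aside.right + 16]
4. hero.w = 56  [hero.w = 56]

hero = (x=252, y=12, w=56, h=104)
violated soft preferences: 21, 22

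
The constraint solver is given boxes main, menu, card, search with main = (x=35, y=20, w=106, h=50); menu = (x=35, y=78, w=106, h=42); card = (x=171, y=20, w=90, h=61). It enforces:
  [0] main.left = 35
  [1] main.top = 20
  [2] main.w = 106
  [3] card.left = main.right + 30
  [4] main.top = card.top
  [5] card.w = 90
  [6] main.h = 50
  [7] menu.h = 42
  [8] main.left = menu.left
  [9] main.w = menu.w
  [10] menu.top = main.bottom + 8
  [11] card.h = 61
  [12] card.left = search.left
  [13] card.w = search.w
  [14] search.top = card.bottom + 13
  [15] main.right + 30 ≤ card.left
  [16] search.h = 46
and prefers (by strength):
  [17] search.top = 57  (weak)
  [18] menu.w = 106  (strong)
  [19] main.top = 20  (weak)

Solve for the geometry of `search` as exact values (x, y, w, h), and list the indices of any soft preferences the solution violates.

1. search.x = 171  [card.left = search.left]
2. search.w = 90  [card.w = search.w]
3. search.y = 94  [search.top = card.bottom + 13]
4. search.h = 46  [search.h = 46]

search = (x=171, y=94, w=90, h=46)
violated soft preferences: 17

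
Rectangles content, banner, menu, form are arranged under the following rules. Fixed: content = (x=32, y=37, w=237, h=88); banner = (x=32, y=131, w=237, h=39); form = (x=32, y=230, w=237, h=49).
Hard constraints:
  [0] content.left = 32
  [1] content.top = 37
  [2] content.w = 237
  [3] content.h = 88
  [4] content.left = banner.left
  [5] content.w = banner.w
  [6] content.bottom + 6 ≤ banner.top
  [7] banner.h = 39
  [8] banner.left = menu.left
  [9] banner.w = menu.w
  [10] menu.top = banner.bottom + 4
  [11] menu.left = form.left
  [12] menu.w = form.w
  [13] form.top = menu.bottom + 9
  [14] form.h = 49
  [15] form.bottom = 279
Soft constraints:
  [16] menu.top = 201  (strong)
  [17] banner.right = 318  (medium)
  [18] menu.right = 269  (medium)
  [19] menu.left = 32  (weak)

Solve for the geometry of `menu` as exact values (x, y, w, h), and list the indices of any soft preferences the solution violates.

menu = (x=32, y=174, w=237, h=47)
violated soft preferences: 16, 17

1. menu.x = 32  [banner.left = menu.left]
2. menu.w = 237  [banner.w = menu.w]
3. menu.y = 174  [menu.top = banner.bottom + 4]
4. menu.h = 47  [form.top = menu.bottom + 9]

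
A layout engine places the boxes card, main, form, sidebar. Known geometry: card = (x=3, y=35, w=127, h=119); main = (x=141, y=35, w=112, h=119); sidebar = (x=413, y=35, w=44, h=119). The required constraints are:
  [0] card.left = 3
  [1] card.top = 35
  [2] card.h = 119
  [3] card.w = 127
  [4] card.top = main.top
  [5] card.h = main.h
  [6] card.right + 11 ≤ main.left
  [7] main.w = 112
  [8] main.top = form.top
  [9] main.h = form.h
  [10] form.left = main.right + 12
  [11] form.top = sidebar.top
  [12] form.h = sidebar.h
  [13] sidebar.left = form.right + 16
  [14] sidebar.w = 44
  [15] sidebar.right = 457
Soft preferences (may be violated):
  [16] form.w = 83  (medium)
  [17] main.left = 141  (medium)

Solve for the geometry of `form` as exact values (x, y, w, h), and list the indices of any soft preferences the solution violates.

form = (x=265, y=35, w=132, h=119)
violated soft preferences: 16

1. form.y = 35  [main.top = form.top]
2. form.h = 119  [main.h = form.h]
3. form.x = 265  [form.left = main.right + 12]
4. form.w = 132  [sidebar.left = form.right + 16]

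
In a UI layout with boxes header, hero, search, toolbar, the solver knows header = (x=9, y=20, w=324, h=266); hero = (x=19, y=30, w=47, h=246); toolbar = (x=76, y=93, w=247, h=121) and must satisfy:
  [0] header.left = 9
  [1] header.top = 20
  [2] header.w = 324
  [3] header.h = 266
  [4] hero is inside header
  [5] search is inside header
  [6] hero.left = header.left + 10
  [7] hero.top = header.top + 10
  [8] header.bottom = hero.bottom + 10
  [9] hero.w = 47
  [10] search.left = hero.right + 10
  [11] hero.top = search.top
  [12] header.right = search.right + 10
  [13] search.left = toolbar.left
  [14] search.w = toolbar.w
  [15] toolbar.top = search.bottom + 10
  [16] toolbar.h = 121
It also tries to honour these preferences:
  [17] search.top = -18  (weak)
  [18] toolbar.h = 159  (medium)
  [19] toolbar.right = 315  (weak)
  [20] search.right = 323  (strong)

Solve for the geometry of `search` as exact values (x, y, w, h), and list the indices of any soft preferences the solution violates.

search = (x=76, y=30, w=247, h=53)
violated soft preferences: 17, 18, 19

1. search.x = 76  [search.left = hero.right + 10]
2. search.y = 30  [hero.top = search.top]
3. search.w = 247  [header.right = search.right + 10]
4. search.h = 53  [toolbar.top = search.bottom + 10]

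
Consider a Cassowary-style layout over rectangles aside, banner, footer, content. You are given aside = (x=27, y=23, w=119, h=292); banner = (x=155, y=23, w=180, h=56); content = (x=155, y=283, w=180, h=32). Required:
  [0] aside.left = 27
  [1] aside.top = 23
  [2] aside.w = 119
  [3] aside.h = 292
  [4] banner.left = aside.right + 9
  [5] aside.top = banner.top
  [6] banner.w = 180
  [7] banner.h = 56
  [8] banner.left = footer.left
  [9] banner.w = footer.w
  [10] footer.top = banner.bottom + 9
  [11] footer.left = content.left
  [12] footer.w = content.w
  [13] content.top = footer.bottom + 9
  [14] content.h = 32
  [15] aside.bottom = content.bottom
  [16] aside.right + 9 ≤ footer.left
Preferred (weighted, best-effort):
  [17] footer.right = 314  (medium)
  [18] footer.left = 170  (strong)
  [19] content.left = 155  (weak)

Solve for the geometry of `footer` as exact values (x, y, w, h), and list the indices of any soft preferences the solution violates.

1. footer.x = 155  [banner.left = footer.left]
2. footer.w = 180  [banner.w = footer.w]
3. footer.y = 88  [footer.top = banner.bottom + 9]
4. footer.h = 186  [content.top = footer.bottom + 9]

footer = (x=155, y=88, w=180, h=186)
violated soft preferences: 17, 18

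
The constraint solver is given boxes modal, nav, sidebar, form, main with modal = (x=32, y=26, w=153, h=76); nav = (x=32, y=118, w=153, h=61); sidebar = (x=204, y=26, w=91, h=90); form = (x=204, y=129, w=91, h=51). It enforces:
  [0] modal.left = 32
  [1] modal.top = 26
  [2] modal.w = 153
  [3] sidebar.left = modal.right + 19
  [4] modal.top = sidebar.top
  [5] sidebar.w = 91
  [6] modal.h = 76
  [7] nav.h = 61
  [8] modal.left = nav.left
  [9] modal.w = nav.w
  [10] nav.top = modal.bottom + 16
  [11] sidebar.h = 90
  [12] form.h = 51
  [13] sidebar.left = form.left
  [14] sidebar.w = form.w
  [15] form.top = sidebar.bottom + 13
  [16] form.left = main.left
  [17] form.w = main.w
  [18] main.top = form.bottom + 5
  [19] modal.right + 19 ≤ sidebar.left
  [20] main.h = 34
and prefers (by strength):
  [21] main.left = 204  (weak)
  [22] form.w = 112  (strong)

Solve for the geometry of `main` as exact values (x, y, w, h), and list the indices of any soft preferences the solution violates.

main = (x=204, y=185, w=91, h=34)
violated soft preferences: 22

1. main.x = 204  [form.left = main.left]
2. main.w = 91  [form.w = main.w]
3. main.y = 185  [main.top = form.bottom + 5]
4. main.h = 34  [main.h = 34]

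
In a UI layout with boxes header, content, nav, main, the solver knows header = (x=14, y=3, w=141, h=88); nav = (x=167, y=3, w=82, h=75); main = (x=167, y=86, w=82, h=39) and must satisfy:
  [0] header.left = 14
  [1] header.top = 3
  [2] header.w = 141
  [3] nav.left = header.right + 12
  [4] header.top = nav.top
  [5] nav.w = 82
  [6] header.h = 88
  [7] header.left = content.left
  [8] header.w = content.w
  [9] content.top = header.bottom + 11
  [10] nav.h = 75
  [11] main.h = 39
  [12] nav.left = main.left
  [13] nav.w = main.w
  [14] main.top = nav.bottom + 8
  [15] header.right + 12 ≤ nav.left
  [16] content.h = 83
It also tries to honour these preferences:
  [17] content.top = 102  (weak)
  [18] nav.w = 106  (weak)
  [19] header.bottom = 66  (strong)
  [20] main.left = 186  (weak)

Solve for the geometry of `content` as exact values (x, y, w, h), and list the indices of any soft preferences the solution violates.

content = (x=14, y=102, w=141, h=83)
violated soft preferences: 18, 19, 20

1. content.x = 14  [header.left = content.left]
2. content.w = 141  [header.w = content.w]
3. content.y = 102  [content.top = header.bottom + 11]
4. content.h = 83  [content.h = 83]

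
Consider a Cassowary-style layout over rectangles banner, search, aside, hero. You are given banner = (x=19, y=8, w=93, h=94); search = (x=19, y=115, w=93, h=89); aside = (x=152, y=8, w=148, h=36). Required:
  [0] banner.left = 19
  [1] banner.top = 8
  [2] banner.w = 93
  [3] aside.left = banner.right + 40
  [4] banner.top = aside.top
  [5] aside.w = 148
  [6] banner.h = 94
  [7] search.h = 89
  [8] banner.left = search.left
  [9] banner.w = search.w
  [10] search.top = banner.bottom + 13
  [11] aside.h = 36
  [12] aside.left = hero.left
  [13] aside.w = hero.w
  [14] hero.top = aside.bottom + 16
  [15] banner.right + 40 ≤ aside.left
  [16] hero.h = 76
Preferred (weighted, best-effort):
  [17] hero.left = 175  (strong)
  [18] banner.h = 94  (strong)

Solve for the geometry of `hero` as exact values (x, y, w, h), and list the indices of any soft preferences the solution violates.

hero = (x=152, y=60, w=148, h=76)
violated soft preferences: 17

1. hero.x = 152  [aside.left = hero.left]
2. hero.w = 148  [aside.w = hero.w]
3. hero.y = 60  [hero.top = aside.bottom + 16]
4. hero.h = 76  [hero.h = 76]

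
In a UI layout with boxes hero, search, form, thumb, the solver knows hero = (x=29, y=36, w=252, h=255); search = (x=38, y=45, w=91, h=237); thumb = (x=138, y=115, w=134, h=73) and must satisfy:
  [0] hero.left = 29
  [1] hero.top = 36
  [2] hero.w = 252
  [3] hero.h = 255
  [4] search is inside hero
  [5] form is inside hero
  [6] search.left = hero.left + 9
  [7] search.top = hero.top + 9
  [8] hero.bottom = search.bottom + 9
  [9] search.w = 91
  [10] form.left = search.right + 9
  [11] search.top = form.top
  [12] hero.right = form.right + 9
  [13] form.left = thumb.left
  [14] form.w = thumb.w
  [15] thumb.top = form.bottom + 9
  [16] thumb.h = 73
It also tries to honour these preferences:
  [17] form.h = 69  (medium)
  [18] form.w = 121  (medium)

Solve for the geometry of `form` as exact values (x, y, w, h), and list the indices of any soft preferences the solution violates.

1. form.x = 138  [form.left = search.right + 9]
2. form.y = 45  [search.top = form.top]
3. form.w = 134  [hero.right = form.right + 9]
4. form.h = 61  [thumb.top = form.bottom + 9]

form = (x=138, y=45, w=134, h=61)
violated soft preferences: 17, 18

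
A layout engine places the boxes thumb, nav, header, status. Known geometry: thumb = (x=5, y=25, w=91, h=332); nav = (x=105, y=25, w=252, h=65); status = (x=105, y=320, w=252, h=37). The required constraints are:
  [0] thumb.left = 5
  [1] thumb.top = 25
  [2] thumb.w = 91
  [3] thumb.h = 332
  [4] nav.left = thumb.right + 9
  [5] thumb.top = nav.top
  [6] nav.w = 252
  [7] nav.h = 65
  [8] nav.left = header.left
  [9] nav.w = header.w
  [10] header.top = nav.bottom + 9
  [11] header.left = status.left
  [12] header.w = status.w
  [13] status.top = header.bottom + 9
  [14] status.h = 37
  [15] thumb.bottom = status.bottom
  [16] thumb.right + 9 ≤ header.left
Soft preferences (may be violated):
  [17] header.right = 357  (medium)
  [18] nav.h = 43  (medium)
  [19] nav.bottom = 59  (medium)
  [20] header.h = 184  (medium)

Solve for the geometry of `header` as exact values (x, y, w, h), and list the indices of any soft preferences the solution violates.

1. header.x = 105  [nav.left = header.left]
2. header.w = 252  [nav.w = header.w]
3. header.y = 99  [header.top = nav.bottom + 9]
4. header.h = 212  [status.top = header.bottom + 9]

header = (x=105, y=99, w=252, h=212)
violated soft preferences: 18, 19, 20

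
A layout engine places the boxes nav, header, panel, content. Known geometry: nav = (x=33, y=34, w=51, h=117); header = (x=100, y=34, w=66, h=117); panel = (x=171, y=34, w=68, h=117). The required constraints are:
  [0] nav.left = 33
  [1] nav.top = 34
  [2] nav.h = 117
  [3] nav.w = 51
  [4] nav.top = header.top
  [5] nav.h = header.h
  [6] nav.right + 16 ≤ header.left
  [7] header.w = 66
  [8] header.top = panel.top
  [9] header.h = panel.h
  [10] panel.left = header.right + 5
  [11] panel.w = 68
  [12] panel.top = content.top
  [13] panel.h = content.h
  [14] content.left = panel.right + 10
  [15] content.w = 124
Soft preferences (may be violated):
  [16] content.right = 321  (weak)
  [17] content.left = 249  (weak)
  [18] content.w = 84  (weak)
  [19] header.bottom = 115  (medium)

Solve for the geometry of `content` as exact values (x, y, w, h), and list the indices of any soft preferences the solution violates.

content = (x=249, y=34, w=124, h=117)
violated soft preferences: 16, 18, 19

1. content.y = 34  [panel.top = content.top]
2. content.h = 117  [panel.h = content.h]
3. content.x = 249  [content.left = panel.right + 10]
4. content.w = 124  [content.w = 124]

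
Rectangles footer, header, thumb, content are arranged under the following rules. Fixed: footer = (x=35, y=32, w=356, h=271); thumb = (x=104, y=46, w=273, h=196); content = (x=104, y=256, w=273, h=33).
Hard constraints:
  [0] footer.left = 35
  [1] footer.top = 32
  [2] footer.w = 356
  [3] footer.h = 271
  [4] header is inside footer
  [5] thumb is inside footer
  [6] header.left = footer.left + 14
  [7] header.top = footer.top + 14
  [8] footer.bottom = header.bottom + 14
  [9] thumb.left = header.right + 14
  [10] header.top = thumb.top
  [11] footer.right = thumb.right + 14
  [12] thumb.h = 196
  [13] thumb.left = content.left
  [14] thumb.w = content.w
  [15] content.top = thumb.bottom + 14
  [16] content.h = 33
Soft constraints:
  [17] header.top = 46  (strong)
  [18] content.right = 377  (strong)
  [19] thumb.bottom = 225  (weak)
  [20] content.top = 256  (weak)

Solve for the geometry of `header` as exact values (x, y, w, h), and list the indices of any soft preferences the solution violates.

1. header.x = 49  [header.left = footer.left + 14]
2. header.y = 46  [header.top = footer.top + 14]
3. header.h = 243  [footer.bottom = header.bottom + 14]
4. header.w = 41  [thumb.left = header.right + 14]

header = (x=49, y=46, w=41, h=243)
violated soft preferences: 19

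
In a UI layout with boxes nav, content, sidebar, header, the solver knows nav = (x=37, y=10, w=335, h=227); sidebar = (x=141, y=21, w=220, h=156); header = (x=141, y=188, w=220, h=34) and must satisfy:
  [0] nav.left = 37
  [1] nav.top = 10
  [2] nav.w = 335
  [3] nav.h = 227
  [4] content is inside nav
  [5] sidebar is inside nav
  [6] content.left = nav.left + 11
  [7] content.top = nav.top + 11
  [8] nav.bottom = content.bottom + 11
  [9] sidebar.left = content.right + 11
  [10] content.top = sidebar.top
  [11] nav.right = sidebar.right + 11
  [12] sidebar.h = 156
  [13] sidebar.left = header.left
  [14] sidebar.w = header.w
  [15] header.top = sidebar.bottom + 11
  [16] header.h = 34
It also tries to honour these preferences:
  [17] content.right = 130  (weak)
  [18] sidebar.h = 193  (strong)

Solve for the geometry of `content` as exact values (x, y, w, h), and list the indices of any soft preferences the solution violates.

content = (x=48, y=21, w=82, h=205)
violated soft preferences: 18

1. content.x = 48  [content.left = nav.left + 11]
2. content.y = 21  [content.top = nav.top + 11]
3. content.h = 205  [nav.bottom = content.bottom + 11]
4. content.w = 82  [sidebar.left = content.right + 11]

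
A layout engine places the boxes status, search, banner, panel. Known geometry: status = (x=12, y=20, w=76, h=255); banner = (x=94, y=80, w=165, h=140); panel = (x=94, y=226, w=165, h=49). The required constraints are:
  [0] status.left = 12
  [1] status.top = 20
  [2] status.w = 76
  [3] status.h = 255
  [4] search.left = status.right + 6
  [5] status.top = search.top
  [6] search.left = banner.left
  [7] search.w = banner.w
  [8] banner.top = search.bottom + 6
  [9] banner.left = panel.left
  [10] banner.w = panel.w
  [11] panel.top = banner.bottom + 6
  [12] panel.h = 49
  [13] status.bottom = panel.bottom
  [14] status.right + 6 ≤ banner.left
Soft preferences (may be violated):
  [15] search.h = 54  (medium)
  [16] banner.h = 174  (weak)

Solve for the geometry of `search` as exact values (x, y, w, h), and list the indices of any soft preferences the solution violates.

1. search.x = 94  [search.left = status.right + 6]
2. search.y = 20  [status.top = search.top]
3. search.w = 165  [search.w = banner.w]
4. search.h = 54  [banner.top = search.bottom + 6]

search = (x=94, y=20, w=165, h=54)
violated soft preferences: 16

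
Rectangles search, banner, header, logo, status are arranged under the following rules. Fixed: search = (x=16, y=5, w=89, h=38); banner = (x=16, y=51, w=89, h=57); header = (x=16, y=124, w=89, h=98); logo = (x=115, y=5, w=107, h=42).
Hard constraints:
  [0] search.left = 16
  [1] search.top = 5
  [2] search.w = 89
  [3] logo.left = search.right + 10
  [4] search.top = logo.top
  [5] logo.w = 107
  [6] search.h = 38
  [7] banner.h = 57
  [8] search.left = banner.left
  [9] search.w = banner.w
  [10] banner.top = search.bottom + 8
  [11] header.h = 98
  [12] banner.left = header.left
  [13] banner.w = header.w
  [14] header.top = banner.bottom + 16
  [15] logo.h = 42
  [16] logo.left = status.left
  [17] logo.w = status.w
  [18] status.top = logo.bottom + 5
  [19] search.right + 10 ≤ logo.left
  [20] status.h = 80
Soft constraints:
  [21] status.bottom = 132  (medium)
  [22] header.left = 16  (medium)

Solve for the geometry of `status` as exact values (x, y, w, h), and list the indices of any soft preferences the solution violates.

status = (x=115, y=52, w=107, h=80)
violated soft preferences: none

1. status.x = 115  [logo.left = status.left]
2. status.w = 107  [logo.w = status.w]
3. status.y = 52  [status.top = logo.bottom + 5]
4. status.h = 80  [status.h = 80]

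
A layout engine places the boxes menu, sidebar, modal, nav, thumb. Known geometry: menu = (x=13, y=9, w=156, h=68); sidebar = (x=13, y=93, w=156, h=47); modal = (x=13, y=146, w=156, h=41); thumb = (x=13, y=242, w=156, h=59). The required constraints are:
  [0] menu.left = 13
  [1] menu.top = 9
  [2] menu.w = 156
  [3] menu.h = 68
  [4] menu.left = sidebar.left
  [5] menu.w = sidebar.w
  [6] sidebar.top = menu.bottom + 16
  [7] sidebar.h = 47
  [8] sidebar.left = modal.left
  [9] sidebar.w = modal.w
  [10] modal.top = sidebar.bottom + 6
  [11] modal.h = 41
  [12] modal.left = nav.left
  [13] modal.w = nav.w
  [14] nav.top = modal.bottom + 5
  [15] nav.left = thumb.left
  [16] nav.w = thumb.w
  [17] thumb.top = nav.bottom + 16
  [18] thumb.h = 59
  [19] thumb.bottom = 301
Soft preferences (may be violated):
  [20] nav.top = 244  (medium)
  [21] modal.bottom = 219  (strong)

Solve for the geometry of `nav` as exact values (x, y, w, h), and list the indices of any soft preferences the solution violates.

1. nav.x = 13  [modal.left = nav.left]
2. nav.w = 156  [modal.w = nav.w]
3. nav.y = 192  [nav.top = modal.bottom + 5]
4. nav.h = 34  [thumb.top = nav.bottom + 16]

nav = (x=13, y=192, w=156, h=34)
violated soft preferences: 20, 21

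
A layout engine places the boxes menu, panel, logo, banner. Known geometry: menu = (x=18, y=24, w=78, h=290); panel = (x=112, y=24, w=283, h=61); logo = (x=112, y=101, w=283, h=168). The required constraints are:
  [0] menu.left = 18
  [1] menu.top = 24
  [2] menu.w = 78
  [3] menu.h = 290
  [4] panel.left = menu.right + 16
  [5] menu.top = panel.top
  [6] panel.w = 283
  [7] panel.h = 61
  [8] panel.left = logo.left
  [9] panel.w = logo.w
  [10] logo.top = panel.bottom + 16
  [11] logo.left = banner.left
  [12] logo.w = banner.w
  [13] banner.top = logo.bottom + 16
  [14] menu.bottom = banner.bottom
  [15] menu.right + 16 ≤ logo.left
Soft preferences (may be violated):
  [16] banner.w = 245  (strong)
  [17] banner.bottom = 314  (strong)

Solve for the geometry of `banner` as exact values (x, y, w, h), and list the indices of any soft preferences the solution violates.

1. banner.x = 112  [logo.left = banner.left]
2. banner.w = 283  [logo.w = banner.w]
3. banner.y = 285  [banner.top = logo.bottom + 16]
4. banner.h = 29  [menu.bottom = banner.bottom]

banner = (x=112, y=285, w=283, h=29)
violated soft preferences: 16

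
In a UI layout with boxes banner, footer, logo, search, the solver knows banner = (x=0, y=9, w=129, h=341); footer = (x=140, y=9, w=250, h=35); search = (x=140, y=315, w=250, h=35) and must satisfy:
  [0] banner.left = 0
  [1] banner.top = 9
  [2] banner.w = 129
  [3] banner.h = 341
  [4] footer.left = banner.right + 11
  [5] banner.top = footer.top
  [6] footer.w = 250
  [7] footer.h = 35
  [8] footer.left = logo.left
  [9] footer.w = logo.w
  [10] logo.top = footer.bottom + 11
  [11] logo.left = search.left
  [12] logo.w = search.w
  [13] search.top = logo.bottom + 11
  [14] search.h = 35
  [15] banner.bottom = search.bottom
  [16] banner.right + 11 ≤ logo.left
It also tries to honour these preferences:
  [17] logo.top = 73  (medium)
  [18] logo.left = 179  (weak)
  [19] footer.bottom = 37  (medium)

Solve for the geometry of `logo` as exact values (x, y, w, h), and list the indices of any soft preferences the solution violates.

logo = (x=140, y=55, w=250, h=249)
violated soft preferences: 17, 18, 19

1. logo.x = 140  [footer.left = logo.left]
2. logo.w = 250  [footer.w = logo.w]
3. logo.y = 55  [logo.top = footer.bottom + 11]
4. logo.h = 249  [search.top = logo.bottom + 11]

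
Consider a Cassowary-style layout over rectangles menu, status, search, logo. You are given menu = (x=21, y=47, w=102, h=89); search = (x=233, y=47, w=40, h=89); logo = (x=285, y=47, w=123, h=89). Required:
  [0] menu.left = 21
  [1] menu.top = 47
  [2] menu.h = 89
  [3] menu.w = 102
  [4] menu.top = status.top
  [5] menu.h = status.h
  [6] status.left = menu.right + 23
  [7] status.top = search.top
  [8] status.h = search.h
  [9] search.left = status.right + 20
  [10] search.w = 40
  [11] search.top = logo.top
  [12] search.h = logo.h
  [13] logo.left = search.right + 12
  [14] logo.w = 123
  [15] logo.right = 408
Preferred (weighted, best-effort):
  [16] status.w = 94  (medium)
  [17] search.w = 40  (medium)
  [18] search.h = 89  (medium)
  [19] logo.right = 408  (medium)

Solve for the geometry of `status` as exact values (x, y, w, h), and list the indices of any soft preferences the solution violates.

status = (x=146, y=47, w=67, h=89)
violated soft preferences: 16

1. status.y = 47  [menu.top = status.top]
2. status.h = 89  [menu.h = status.h]
3. status.x = 146  [status.left = menu.right + 23]
4. status.w = 67  [search.left = status.right + 20]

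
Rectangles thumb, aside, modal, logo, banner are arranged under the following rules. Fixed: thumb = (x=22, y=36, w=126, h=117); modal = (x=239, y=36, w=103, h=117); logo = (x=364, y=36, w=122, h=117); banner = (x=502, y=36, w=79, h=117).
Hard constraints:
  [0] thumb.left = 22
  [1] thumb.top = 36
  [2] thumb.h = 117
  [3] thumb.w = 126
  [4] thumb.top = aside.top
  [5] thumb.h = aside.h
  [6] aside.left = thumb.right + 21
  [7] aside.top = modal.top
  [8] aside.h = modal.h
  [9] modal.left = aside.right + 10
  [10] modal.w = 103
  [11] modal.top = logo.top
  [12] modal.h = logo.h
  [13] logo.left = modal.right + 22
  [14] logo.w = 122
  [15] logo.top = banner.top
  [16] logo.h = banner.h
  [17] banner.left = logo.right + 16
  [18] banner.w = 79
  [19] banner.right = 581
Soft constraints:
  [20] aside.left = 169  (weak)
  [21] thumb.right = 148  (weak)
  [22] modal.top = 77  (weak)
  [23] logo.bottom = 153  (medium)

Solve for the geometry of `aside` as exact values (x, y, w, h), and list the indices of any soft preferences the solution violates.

aside = (x=169, y=36, w=60, h=117)
violated soft preferences: 22

1. aside.y = 36  [thumb.top = aside.top]
2. aside.h = 117  [thumb.h = aside.h]
3. aside.x = 169  [aside.left = thumb.right + 21]
4. aside.w = 60  [modal.left = aside.right + 10]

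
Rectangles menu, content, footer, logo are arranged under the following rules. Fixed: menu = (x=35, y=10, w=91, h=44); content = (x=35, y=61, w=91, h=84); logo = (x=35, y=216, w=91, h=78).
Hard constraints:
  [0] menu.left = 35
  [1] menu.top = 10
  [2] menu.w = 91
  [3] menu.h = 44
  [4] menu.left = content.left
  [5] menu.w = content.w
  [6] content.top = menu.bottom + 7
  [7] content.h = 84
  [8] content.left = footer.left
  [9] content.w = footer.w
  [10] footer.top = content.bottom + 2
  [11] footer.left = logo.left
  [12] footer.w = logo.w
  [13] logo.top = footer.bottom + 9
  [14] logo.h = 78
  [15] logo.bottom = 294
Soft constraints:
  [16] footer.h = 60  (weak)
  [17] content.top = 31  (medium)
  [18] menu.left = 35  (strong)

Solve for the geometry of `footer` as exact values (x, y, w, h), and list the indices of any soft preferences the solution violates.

1. footer.x = 35  [content.left = footer.left]
2. footer.w = 91  [content.w = footer.w]
3. footer.y = 147  [footer.top = content.bottom + 2]
4. footer.h = 60  [logo.top = footer.bottom + 9]

footer = (x=35, y=147, w=91, h=60)
violated soft preferences: 17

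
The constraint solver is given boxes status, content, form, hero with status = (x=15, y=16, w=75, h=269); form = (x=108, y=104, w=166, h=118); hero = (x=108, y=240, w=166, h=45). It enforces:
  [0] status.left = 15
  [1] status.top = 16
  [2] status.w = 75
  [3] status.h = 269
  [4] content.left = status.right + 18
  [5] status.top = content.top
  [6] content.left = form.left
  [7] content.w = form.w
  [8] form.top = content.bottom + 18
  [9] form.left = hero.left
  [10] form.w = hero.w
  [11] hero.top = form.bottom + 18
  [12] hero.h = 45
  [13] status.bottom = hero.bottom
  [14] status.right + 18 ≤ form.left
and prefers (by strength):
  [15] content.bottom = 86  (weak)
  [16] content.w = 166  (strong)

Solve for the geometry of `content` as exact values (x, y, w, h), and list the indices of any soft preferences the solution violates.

1. content.x = 108  [content.left = status.right + 18]
2. content.y = 16  [status.top = content.top]
3. content.w = 166  [content.w = form.w]
4. content.h = 70  [form.top = content.bottom + 18]

content = (x=108, y=16, w=166, h=70)
violated soft preferences: none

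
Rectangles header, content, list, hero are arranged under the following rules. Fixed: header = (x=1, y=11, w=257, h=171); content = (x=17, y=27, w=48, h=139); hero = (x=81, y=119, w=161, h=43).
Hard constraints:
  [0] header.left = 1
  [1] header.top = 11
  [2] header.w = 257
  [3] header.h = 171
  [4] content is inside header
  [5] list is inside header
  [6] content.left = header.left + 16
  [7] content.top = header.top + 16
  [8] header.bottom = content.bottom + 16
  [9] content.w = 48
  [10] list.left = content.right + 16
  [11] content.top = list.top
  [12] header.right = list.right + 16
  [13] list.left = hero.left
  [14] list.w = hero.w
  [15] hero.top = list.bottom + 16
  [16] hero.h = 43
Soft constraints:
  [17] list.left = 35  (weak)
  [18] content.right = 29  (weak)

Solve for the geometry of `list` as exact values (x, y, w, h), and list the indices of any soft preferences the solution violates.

1. list.x = 81  [list.left = content.right + 16]
2. list.y = 27  [content.top = list.top]
3. list.w = 161  [header.right = list.right + 16]
4. list.h = 76  [hero.top = list.bottom + 16]

list = (x=81, y=27, w=161, h=76)
violated soft preferences: 17, 18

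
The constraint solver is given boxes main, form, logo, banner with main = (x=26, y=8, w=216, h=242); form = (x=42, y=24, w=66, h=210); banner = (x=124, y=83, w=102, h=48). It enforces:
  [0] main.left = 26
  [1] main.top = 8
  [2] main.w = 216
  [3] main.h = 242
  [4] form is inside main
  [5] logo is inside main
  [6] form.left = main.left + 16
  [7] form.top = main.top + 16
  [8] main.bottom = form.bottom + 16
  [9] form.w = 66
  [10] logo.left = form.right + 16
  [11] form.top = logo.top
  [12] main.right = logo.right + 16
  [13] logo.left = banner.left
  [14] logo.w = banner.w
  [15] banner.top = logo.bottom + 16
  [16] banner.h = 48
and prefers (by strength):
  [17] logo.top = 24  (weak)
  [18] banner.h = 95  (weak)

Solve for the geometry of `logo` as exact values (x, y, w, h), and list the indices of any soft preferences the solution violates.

1. logo.x = 124  [logo.left = form.right + 16]
2. logo.y = 24  [form.top = logo.top]
3. logo.w = 102  [main.right = logo.right + 16]
4. logo.h = 43  [banner.top = logo.bottom + 16]

logo = (x=124, y=24, w=102, h=43)
violated soft preferences: 18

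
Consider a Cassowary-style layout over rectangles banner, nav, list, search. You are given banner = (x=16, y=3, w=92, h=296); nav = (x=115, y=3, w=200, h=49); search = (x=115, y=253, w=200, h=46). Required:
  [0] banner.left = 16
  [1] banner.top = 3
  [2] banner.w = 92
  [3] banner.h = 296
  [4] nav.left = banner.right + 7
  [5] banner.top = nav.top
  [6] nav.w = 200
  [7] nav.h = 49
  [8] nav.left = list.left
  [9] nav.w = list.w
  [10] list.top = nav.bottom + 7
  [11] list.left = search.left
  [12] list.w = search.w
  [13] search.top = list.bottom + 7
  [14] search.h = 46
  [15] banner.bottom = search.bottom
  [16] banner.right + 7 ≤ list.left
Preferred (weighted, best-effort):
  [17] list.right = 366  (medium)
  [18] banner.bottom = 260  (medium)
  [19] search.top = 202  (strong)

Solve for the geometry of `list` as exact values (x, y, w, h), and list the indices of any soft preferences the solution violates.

1. list.x = 115  [nav.left = list.left]
2. list.w = 200  [nav.w = list.w]
3. list.y = 59  [list.top = nav.bottom + 7]
4. list.h = 187  [search.top = list.bottom + 7]

list = (x=115, y=59, w=200, h=187)
violated soft preferences: 17, 18, 19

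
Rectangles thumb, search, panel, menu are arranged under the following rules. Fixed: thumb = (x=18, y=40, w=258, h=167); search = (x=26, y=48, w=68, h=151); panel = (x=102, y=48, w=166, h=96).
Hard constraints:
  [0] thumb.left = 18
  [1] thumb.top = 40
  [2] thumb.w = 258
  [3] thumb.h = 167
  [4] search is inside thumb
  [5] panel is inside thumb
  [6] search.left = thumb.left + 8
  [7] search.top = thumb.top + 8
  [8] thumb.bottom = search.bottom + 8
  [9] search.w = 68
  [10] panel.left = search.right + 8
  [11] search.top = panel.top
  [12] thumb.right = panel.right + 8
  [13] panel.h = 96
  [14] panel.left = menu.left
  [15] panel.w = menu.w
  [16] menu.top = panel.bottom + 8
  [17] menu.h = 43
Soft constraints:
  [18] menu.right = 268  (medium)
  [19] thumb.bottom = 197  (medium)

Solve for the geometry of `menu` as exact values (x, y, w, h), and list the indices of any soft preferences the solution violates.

1. menu.x = 102  [panel.left = menu.left]
2. menu.w = 166  [panel.w = menu.w]
3. menu.y = 152  [menu.top = panel.bottom + 8]
4. menu.h = 43  [menu.h = 43]

menu = (x=102, y=152, w=166, h=43)
violated soft preferences: 19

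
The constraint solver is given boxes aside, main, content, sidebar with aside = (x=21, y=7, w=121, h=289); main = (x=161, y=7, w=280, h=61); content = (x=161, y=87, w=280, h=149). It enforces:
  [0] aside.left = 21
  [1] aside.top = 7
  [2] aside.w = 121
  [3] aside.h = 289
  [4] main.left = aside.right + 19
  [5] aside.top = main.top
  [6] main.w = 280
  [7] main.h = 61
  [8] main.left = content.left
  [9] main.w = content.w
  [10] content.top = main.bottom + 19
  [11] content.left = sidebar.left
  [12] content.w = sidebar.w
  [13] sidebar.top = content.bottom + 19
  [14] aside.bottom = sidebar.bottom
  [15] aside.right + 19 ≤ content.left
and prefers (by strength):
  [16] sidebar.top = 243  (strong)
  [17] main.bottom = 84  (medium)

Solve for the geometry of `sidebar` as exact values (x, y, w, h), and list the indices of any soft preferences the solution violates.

1. sidebar.x = 161  [content.left = sidebar.left]
2. sidebar.w = 280  [content.w = sidebar.w]
3. sidebar.y = 255  [sidebar.top = content.bottom + 19]
4. sidebar.h = 41  [aside.bottom = sidebar.bottom]

sidebar = (x=161, y=255, w=280, h=41)
violated soft preferences: 16, 17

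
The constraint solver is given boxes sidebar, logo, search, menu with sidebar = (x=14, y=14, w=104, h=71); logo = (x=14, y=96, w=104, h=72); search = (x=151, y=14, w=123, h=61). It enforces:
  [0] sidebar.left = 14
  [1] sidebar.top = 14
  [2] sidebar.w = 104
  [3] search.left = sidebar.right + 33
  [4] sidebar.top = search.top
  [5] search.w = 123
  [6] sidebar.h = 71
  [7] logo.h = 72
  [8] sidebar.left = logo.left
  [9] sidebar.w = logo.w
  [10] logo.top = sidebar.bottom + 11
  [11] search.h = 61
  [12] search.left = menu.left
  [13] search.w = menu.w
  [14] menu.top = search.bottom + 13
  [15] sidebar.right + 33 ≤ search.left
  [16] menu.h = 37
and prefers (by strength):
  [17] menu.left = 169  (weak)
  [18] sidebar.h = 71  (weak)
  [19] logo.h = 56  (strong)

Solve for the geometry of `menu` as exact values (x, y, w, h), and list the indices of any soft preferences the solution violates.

1. menu.x = 151  [search.left = menu.left]
2. menu.w = 123  [search.w = menu.w]
3. menu.y = 88  [menu.top = search.bottom + 13]
4. menu.h = 37  [menu.h = 37]

menu = (x=151, y=88, w=123, h=37)
violated soft preferences: 17, 19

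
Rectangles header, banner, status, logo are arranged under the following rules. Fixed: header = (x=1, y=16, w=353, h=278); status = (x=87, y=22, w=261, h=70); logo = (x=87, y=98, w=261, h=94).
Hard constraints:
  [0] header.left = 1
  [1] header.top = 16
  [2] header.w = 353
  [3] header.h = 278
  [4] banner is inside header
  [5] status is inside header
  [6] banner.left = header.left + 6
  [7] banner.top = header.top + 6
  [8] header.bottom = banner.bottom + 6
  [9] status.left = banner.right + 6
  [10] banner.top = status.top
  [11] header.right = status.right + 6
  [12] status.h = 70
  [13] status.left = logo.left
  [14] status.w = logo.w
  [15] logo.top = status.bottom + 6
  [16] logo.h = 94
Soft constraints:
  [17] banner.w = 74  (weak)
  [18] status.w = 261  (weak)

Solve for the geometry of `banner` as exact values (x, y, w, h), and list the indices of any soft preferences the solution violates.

1. banner.x = 7  [banner.left = header.left + 6]
2. banner.y = 22  [banner.top = header.top + 6]
3. banner.h = 266  [header.bottom = banner.bottom + 6]
4. banner.w = 74  [status.left = banner.right + 6]

banner = (x=7, y=22, w=74, h=266)
violated soft preferences: none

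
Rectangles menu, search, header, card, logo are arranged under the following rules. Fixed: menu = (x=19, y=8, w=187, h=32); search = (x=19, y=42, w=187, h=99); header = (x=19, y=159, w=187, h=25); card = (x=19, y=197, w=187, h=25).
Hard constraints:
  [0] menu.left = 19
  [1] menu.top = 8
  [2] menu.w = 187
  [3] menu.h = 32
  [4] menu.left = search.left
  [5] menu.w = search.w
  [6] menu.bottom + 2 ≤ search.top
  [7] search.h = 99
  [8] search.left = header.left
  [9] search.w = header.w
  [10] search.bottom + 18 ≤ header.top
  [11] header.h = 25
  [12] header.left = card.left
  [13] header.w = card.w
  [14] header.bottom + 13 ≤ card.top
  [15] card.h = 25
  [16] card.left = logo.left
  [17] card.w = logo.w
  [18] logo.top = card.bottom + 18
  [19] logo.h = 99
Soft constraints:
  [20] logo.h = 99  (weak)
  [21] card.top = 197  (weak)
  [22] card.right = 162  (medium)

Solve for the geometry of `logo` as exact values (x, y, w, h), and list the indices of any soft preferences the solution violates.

1. logo.x = 19  [card.left = logo.left]
2. logo.w = 187  [card.w = logo.w]
3. logo.y = 240  [logo.top = card.bottom + 18]
4. logo.h = 99  [logo.h = 99]

logo = (x=19, y=240, w=187, h=99)
violated soft preferences: 22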